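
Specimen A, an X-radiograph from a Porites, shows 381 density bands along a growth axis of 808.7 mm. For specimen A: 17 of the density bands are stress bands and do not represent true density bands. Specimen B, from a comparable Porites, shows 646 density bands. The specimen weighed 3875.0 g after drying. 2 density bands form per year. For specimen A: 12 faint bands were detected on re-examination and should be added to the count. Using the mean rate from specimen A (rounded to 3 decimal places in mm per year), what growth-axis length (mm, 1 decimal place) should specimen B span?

1389.5 mm

Specimen A: true density band count = 381 − 17 + 12 = 376.
Specimen A: dividing by 2 density bands per year: 376 / 2 = 188 years.
A: 808.7 mm over 188 years gives 808.7 / 188 ≈ 4.302 mm/year.
Specimen B: with 2 density bands per year, 646 / 2 = 323 years. B's length ≈ 4.302 × 323 = 1389.5 mm.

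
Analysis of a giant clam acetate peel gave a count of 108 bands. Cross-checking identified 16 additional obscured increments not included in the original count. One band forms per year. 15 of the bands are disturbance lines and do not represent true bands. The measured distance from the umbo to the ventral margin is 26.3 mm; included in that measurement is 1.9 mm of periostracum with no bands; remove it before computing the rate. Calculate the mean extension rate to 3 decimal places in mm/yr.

Correcting the raw count gives 108 − 15 + 16 = 109 true bands.
The growth record spans 26.3 − 1.9 = 24.4 mm.
Extension rate ≈ 24.4 / 109 = 0.224 mm/yr.

0.224 mm/yr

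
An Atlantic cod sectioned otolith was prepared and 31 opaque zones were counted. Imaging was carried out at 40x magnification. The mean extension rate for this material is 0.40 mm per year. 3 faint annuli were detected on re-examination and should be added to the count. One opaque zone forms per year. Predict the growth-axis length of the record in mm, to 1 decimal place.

13.6 mm

After corrections the count is 31 + 3 = 34 opaque zones.
Predicted length = 0.40 mm/year × 34 years = 13.6 mm.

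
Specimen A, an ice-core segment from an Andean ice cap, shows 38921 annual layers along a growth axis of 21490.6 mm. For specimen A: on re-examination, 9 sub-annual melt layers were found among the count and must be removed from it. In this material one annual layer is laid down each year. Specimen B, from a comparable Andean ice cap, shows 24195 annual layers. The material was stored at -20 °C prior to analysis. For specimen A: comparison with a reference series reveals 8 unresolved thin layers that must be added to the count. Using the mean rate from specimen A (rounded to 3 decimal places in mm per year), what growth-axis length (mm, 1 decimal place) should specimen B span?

Specimen A: correcting the raw count gives 38921 − 9 + 8 = 38920 true annual layers.
A: Extension rate ≈ 21490.6 / 38920 = 0.552 mm/year.
Length of B = 0.552 × 24195 = 13355.6 mm.

13355.6 mm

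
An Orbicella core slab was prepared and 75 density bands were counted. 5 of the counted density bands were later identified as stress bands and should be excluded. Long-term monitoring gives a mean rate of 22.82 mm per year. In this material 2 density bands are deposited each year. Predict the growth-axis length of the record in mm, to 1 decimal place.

True density band count = 75 − 5 = 70.
Dividing by 2 density bands per year: 70 / 2 = 35 years.
Length ≈ 22.82 × 35 = 798.7 mm.

798.7 mm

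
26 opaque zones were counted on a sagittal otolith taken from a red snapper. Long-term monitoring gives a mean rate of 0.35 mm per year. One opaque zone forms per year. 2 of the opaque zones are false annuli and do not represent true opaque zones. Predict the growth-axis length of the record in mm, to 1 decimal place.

Adjusted count: 26 − 2 = 24 opaque zones.
Predicted length = 0.35 mm/year × 24 years = 8.4 mm.

8.4 mm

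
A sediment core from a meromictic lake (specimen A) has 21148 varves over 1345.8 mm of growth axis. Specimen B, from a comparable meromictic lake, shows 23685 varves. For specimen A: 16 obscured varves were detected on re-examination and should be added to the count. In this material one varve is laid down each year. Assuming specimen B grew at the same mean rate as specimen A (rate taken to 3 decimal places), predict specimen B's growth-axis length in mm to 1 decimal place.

1515.8 mm

Specimen A: after corrections the count is 21148 + 16 = 21164 varves.
A: 1345.8 mm over 21164 years gives 1345.8 / 21164 ≈ 0.064 mm per year.
Length of B = 0.064 × 23685 = 1515.8 mm.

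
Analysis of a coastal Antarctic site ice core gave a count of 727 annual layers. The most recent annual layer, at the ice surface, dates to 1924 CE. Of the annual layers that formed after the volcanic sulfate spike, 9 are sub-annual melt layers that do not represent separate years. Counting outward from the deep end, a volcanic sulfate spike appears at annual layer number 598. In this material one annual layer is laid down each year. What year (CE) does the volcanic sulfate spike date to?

1804 CE

Between annual layer 598 and the ice surface there are 727 − 598 = 129 annual layers.
Removing the 9 false annual layers leaves 129 − 9 = 120 true annual layers beyond the volcanic sulfate spike.
1924 − 120 = 1804 CE.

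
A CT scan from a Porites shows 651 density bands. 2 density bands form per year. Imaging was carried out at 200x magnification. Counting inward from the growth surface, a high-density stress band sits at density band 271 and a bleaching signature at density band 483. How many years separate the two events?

483 − 271 = 212 density bands lie between the two events.
Dividing by 2 density bands per year: 212 / 2 = 106 years.

106 years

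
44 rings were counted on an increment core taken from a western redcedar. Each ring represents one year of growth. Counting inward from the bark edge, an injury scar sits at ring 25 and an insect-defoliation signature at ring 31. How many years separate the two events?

The two markers are separated by 31 − 25 = 6 rings.
One ring per year makes the interval 6 years.

6 years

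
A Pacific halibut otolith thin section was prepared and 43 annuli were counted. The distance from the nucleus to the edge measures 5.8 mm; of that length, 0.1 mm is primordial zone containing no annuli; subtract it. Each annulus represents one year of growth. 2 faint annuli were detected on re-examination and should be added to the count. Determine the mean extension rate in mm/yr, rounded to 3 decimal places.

0.127 mm/yr

True annulus count = 43 + 2 = 45.
Removing the 0.1 mm offcut leaves 5.8 − 0.1 = 5.7 mm.
Mean rate = 5.7 mm / 45 years ≈ 0.127 mm/yr.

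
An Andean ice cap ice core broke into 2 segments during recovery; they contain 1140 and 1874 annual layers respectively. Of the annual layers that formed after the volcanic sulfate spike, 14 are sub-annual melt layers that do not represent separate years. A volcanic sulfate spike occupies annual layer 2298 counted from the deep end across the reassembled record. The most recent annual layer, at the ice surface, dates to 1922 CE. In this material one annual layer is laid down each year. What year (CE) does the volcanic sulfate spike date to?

1220 CE

Total annual layers = 1140 + 1874 = 3014.
3014 − 2298 = 716 annual layers lie beyond the volcanic sulfate spike toward the ice surface.
Excluding 14 false annual layers: 716 − 14 = 702.
1922 − 702 = 1220 CE.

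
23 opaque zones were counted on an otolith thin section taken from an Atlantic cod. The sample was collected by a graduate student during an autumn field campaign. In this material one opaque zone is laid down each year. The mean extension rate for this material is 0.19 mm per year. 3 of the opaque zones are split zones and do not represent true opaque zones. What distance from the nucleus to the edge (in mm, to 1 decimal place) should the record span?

After corrections the count is 23 − 3 = 20 opaque zones.
Length ≈ 0.19 × 20 = 3.8 mm.

3.8 mm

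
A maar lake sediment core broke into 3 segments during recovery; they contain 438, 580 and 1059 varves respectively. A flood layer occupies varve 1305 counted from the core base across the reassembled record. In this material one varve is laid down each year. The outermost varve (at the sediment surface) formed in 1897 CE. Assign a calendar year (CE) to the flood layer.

Total varves = 438 + 580 + 1059 = 2077.
The flood layer sits at varve 1305 from the core base, so 2077 − 1305 = 772 varves formed after it.
1897 − 772 = 1125 CE.

1125 CE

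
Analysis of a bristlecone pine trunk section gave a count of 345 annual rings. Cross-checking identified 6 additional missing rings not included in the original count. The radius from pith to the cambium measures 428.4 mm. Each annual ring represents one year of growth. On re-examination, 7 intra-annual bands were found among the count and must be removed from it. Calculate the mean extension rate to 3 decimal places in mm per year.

1.245 mm per year

Adjusted count: 345 − 7 + 6 = 344 annual rings.
Mean rate = 428.4 mm / 344 years ≈ 1.245 mm per year.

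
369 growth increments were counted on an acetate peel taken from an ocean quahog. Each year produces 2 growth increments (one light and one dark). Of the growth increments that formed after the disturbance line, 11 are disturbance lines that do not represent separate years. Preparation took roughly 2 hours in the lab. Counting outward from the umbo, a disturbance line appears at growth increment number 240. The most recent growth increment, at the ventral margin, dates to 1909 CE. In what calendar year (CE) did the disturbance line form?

1850 CE

369 − 240 = 129 growth increments lie beyond the disturbance line toward the ventral margin.
Excluding 11 false growth increments: 129 − 11 = 118.
Dividing by 2 growth increments per year: 118 / 2 = 59 years.
Counting back 59 years from 1909 CE places the disturbance line in 1909 − 59 = 1850 CE.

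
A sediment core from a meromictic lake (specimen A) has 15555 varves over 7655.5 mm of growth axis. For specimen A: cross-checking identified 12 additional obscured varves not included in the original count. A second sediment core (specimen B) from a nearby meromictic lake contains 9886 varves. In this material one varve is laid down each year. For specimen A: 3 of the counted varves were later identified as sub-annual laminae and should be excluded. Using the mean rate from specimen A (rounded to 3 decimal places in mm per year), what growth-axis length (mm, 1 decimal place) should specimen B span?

4863.9 mm

Specimen A: after corrections the count is 15555 − 3 + 12 = 15564 varves.
A: Mean rate = 7655.5 mm / 15564 years ≈ 0.492 mm/yr.
For B, 0.492 mm/year × 9886 years = 4863.9 mm.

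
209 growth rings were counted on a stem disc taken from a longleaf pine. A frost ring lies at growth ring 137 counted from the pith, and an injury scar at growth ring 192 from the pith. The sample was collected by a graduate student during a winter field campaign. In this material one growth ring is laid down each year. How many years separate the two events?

55 yr

Separation: 192 − 137 = 55 growth rings.
At one growth ring per year, 55 years elapsed between them.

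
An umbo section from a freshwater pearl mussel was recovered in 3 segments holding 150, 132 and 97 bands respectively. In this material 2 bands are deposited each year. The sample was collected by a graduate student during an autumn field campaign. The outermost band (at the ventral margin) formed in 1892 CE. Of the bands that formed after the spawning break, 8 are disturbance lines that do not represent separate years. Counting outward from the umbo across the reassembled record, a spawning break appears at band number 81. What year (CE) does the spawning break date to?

1747 CE

Total bands = 150 + 132 + 97 = 379.
Between band 81 and the ventral margin there are 379 − 81 = 298 bands.
Excluding 8 false bands: 298 − 8 = 290.
With 2 bands per year, 290 / 2 = 145 years.
The band at the ventral margin is 1892 CE, so the spawning break dates to 1892 − 145 = 1747 CE.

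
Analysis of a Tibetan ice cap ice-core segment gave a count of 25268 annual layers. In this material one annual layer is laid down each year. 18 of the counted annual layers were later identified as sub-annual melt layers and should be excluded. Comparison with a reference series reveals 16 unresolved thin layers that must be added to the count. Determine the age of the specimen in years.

After corrections the count is 25268 − 18 + 16 = 25266 annual layers.
At one annual layer per year, that is 25266 years.

25266 years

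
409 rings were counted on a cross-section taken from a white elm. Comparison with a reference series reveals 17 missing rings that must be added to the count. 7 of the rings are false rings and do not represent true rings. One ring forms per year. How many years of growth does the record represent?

True ring count = 409 − 7 + 17 = 419.
One ring per year makes the duration 419 years.

419 yr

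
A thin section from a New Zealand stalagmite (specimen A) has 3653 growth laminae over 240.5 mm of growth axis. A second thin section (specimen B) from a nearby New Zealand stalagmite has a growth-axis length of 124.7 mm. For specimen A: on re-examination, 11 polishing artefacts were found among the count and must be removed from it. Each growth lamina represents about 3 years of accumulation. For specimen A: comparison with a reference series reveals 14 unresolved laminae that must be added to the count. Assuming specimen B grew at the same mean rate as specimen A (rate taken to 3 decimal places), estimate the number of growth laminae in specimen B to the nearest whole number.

1889 growth laminae

Specimen A: adjusted count: 3653 − 11 + 14 = 3656 growth laminae.
Specimen A: multiplying by 3 years per growth lamina: 3656 × 3 = 10968 years.
A: Extension rate ≈ 240.5 / 10968 = 0.022 mm/year.
For B, 124.7 / 0.022 = 5668.18 years; at 3 years per growth lamina that is 5668.18 / 3 ≈ 1889 growth laminae.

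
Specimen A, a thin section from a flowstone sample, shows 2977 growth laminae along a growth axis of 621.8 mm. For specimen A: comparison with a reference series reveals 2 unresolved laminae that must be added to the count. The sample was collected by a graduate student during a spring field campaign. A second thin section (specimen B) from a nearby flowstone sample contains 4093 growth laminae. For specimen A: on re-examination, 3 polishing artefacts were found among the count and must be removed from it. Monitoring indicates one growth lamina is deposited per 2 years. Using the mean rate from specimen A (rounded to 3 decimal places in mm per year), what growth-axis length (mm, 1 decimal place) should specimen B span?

Specimen A: correcting the raw count gives 2977 − 3 + 2 = 2976 true growth laminae.
Specimen A: at 2 years per growth lamina, 2976 × 2 = 5952 years.
A: Extension rate ≈ 621.8 / 5952 = 0.104 mm/yr.
Specimen B: multiplying by 2 years per growth lamina: 4093 × 2 = 8186 years. B's length ≈ 0.104 × 8186 = 851.3 mm.

851.3 mm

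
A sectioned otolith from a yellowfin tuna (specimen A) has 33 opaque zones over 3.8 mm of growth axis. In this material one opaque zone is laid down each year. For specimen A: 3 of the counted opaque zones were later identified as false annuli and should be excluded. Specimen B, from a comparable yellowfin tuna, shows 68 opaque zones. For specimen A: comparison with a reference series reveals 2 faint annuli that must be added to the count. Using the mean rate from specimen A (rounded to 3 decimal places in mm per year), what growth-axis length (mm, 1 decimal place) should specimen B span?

Specimen A: correcting the raw count gives 33 − 3 + 2 = 32 true opaque zones.
A: 3.8 mm over 32 years gives 3.8 / 32 ≈ 0.119 mm per year.
Length of B = 0.119 × 68 = 8.1 mm.

8.1 mm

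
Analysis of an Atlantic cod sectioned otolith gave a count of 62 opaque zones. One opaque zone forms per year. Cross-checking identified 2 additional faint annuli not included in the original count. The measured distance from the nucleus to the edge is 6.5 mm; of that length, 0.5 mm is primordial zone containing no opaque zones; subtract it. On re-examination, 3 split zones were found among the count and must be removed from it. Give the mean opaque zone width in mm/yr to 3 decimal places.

Adjusted count: 62 − 3 + 2 = 61 opaque zones.
Net length = 6.5 − 0.5 = 6.0 mm.
6.0 mm over 61 years gives 6.0 / 61 ≈ 0.098 mm/yr.

0.098 mm/yr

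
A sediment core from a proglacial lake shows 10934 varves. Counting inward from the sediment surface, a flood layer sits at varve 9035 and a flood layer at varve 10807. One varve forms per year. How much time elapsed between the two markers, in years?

1772 years

Separation: 10807 − 9035 = 1772 varves.
That is 1772 years at one varve per year.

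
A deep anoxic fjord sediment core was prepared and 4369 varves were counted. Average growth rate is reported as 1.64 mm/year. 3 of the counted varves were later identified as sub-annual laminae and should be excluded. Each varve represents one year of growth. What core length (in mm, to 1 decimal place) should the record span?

7160.2 mm

Adjusted count: 4369 − 3 = 4366 varves.
Predicted length = 1.64 mm/year × 4366 years = 7160.2 mm.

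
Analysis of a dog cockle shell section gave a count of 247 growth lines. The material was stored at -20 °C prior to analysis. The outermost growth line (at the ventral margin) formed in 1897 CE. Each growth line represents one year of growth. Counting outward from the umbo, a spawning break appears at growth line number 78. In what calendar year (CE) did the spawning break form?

The spawning break sits at growth line 78 from the umbo, so 247 − 78 = 169 growth lines formed after it.
The growth line at the ventral margin is 1897 CE, so the spawning break dates to 1897 − 169 = 1728 CE.

1728 CE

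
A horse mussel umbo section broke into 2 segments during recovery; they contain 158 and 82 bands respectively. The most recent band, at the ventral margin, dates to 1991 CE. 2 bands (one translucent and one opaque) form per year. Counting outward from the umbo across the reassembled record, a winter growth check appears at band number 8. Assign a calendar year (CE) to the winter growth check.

Total bands = 158 + 82 = 240.
The winter growth check sits at band 8 from the umbo, so 240 − 8 = 232 bands formed after it.
With 2 bands per year, 232 / 2 = 116 years.
Counting back 116 years from 1991 CE places the winter growth check in 1991 − 116 = 1875 CE.

1875 CE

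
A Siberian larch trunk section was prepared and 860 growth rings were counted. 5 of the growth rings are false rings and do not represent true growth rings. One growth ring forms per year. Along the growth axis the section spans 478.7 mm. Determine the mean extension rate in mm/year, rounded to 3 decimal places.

True growth ring count = 860 − 5 = 855.
Extension rate ≈ 478.7 / 855 = 0.560 mm/year.

0.560 mm/year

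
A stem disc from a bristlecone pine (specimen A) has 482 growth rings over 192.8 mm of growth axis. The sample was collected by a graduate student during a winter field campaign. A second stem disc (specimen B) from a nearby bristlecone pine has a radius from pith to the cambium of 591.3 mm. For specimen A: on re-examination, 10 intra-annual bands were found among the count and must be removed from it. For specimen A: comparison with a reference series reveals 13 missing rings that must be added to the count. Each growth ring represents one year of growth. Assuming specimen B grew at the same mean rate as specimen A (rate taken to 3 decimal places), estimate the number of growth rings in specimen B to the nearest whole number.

1486 growth rings

Specimen A: correcting the raw count gives 482 − 10 + 13 = 485 true growth rings.
A: 192.8 mm over 485 years gives 192.8 / 485 ≈ 0.398 mm per year.
Specimen B: 591.3 mm / 0.398 mm per year = 1485.68 years ≈ 1486 growth rings.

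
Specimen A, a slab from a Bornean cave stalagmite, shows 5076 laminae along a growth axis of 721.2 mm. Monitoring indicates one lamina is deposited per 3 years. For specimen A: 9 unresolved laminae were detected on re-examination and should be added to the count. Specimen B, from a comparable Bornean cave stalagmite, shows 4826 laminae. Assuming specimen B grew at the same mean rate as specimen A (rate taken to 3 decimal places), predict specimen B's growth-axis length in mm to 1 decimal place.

680.5 mm

Specimen A: after corrections the count is 5076 + 9 = 5085 laminae.
Specimen A: 5085 laminae at 3 years each span 5085 × 3 = 15255 years.
A: Mean rate = 721.2 mm / 15255 years ≈ 0.047 mm/yr.
Specimen B: 4826 laminae at 3 years each span 4826 × 3 = 14478 years. For B, 0.047 mm/year × 14478 years = 680.5 mm.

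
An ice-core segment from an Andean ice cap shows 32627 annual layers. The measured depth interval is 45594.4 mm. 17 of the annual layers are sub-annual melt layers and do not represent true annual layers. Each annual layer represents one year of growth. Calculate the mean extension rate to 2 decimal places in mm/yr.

1.40 mm/yr

Adjusted count: 32627 − 17 = 32610 annual layers.
Extension rate ≈ 45594.4 / 32610 = 1.40 mm/yr.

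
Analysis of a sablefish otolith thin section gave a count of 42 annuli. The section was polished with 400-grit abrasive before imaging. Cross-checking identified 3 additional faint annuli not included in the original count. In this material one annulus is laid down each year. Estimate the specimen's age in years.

After corrections the count is 42 + 3 = 45 annuli.
One annulus per year makes the duration 45 years.

45 yr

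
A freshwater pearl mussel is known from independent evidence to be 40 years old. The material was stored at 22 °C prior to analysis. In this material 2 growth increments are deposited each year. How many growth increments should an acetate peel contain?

80 growth increments

With 2 growth increments per year, 40 years would produce 40 × 2 = 80 growth increments.
So 80 growth increments should be present.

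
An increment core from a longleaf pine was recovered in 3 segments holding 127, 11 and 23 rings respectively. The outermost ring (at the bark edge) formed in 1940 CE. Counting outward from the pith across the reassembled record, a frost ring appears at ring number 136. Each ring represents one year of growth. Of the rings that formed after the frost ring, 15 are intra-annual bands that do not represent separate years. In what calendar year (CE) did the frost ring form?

Total rings = 127 + 11 + 23 = 161.
The frost ring sits at ring 136 from the pith, so 161 − 136 = 25 rings formed after it.
Excluding 15 false rings: 25 − 15 = 10.
Counting back 10 years from 1940 CE places the frost ring in 1940 − 10 = 1930 CE.

1930 CE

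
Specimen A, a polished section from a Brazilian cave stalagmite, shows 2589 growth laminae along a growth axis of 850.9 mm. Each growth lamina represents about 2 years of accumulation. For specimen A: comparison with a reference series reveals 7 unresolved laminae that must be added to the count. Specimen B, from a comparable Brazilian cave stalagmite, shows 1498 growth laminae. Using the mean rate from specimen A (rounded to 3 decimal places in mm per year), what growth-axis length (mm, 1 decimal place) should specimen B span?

491.3 mm

Specimen A: adjusted count: 2589 + 7 = 2596 growth laminae.
Specimen A: at 2 years per growth lamina, 2596 × 2 = 5192 years.
A: 850.9 mm over 5192 years gives 850.9 / 5192 ≈ 0.164 mm per year.
Specimen B: at 2 years per growth lamina, 1498 × 2 = 2996 years. For B, 0.164 mm/year × 2996 years = 491.3 mm.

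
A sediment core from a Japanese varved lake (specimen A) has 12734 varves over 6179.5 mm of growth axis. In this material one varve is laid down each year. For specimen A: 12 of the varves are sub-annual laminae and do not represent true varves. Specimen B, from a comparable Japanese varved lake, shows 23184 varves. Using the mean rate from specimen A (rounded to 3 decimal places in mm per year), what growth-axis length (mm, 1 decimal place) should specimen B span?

Specimen A: true varve count = 12734 − 12 = 12722.
A: Extension rate ≈ 6179.5 / 12722 = 0.486 mm/year.
Length of B = 0.486 × 23184 = 11267.4 mm.

11267.4 mm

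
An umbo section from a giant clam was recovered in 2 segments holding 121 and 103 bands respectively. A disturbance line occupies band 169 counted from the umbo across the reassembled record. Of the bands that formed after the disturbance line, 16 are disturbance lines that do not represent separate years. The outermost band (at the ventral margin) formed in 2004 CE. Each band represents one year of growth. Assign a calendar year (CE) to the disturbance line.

Total bands = 121 + 103 = 224.
224 − 169 = 55 bands lie beyond the disturbance line toward the ventral margin.
Removing the 16 false bands leaves 55 − 16 = 39 true bands beyond the disturbance line.
The band at the ventral margin is 2004 CE, so the disturbance line dates to 2004 − 39 = 1965 CE.

1965 CE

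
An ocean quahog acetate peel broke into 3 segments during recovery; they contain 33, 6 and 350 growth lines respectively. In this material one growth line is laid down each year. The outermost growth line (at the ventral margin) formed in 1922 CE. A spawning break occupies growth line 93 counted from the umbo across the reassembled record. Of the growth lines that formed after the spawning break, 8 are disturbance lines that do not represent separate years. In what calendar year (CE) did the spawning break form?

1634 CE

Total growth lines = 33 + 6 + 350 = 389.
The spawning break sits at growth line 93 from the umbo, so 389 − 93 = 296 growth lines formed after it.
296 − 8 false = 288 true growth lines after the spawning break.
Counting back 288 years from 1922 CE places the spawning break in 1922 − 288 = 1634 CE.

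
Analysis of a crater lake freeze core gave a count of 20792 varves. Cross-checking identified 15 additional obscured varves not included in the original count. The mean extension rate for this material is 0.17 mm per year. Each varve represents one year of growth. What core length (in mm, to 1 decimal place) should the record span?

True varve count = 20792 + 15 = 20807.
Length ≈ 0.17 × 20807 = 3537.2 mm.

3537.2 mm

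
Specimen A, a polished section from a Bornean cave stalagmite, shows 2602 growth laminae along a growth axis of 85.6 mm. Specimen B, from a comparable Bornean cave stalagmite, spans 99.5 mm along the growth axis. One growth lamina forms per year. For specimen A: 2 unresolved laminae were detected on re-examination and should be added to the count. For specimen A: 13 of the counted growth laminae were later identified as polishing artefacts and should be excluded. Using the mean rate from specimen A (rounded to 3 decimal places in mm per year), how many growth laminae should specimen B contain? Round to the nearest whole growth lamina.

Specimen A: after corrections the count is 2602 − 13 + 2 = 2591 growth laminae.
A: Mean rate = 85.6 mm / 2591 years ≈ 0.033 mm/yr.
Specimen B: 99.5 mm / 0.033 mm per year = 3015.15 years ≈ 3015 growth laminae.

3015 growth laminae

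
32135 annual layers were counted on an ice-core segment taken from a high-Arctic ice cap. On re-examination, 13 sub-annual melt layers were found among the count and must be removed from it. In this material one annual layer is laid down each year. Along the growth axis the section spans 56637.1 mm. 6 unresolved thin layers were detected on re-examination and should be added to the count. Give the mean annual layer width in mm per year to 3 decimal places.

1.763 mm per year

Adjusted count: 32135 − 13 + 6 = 32128 annual layers.
Extension rate ≈ 56637.1 / 32128 = 1.763 mm per year.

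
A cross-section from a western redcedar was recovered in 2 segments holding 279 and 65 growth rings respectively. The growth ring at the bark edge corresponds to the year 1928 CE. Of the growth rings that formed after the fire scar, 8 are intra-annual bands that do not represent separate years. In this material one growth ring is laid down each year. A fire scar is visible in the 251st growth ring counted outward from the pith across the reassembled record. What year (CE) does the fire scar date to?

Total growth rings = 279 + 65 = 344.
Between growth ring 251 and the bark edge there are 344 − 251 = 93 growth rings.
Excluding 8 false growth rings: 93 − 8 = 85.
Counting back 85 years from 1928 CE places the fire scar in 1928 − 85 = 1843 CE.

1843 CE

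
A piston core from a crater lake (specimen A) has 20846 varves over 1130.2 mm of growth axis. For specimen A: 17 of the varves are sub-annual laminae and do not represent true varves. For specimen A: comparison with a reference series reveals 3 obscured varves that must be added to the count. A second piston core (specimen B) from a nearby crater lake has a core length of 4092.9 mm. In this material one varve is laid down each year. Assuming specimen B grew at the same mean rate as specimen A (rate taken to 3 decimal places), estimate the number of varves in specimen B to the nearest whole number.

75794 varves

Specimen A: correcting the raw count gives 20846 − 17 + 3 = 20832 true varves.
A: Extension rate ≈ 1130.2 / 20832 = 0.054 mm/yr.
Specimen B: 4092.9 mm / 0.054 mm per year = 75794.44 years ≈ 75794 varves.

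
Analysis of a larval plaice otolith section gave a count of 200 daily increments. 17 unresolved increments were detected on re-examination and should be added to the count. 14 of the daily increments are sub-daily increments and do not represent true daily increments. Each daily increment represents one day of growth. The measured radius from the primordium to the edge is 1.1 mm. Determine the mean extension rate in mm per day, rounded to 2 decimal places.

0.01 mm per day

After corrections the count is 200 − 14 + 17 = 203 daily increments.
Extension rate ≈ 1.1 / 203 = 0.01 mm per day.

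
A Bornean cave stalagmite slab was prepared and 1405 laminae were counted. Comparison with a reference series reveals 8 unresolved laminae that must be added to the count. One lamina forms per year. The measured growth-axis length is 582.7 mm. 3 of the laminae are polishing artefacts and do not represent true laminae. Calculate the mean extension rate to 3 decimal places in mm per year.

Correcting the raw count gives 1405 − 3 + 8 = 1410 true laminae.
582.7 mm over 1410 years gives 582.7 / 1410 ≈ 0.413 mm per year.

0.413 mm per year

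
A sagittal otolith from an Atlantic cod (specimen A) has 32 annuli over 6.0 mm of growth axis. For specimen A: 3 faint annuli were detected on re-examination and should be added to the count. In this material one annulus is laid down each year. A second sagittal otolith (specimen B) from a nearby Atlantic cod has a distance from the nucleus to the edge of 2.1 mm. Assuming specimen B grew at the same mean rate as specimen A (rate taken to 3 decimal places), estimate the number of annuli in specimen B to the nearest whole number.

Specimen A: after corrections the count is 32 + 3 = 35 annuli.
A: Mean rate = 6.0 mm / 35 years ≈ 0.171 mm/yr.
For B, 2.1 / 0.171 = 12.28 years ≈ 12 annuli.

12 annuli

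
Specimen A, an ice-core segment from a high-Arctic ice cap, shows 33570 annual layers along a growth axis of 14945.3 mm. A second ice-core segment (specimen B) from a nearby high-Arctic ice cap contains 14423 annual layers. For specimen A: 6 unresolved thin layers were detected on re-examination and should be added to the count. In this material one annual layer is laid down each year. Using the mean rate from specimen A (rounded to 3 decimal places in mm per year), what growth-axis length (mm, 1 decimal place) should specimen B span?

6418.2 mm

Specimen A: after corrections the count is 33570 + 6 = 33576 annual layers.
A: Extension rate ≈ 14945.3 / 33576 = 0.445 mm/year.
For B, 0.445 mm/year × 14423 years = 6418.2 mm.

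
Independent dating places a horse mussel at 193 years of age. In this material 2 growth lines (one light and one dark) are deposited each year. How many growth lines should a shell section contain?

386 growth lines

193 years at 2 growth lines per year gives 193 × 2 = 386 growth lines.
So 386 growth lines should be present.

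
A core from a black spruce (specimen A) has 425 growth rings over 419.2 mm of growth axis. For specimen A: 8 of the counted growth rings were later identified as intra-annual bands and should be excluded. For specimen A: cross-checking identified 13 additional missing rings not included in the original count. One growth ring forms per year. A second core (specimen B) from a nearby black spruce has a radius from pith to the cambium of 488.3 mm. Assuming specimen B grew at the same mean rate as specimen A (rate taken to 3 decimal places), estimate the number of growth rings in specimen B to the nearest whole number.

501 growth rings

Specimen A: correcting the raw count gives 425 − 8 + 13 = 430 true growth rings.
A: Extension rate ≈ 419.2 / 430 = 0.975 mm per year.
Specimen B: 488.3 mm / 0.975 mm per year = 500.82 years ≈ 501 growth rings.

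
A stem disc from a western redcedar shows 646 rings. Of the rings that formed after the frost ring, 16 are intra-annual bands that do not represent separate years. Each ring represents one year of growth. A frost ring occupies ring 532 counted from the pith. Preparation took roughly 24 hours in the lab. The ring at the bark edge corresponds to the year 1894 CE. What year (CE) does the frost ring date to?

1796 CE

The frost ring sits at ring 532 from the pith, so 646 − 532 = 114 rings formed after it.
Excluding 16 false rings: 114 − 16 = 98.
Counting back 98 years from 1894 CE places the frost ring in 1894 − 98 = 1796 CE.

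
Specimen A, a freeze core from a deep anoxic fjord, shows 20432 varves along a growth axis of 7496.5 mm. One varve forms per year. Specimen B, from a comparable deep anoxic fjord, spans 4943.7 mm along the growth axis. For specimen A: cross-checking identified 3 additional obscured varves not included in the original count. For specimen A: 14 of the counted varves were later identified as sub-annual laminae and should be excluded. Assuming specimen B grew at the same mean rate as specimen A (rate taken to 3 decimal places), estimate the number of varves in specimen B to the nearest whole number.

13471 varves

Specimen A: correcting the raw count gives 20432 − 14 + 3 = 20421 true varves.
A: 7496.5 mm over 20421 years gives 7496.5 / 20421 ≈ 0.367 mm/year.
Specimen B: 4943.7 mm / 0.367 mm per year = 13470.57 years ≈ 13471 varves.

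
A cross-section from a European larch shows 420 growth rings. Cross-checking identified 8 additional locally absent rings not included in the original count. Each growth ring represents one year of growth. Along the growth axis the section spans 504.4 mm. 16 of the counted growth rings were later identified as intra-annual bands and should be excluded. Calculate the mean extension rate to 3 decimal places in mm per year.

1.224 mm per year

Adjusted count: 420 − 16 + 8 = 412 growth rings.
504.4 mm over 412 years gives 504.4 / 412 ≈ 1.224 mm per year.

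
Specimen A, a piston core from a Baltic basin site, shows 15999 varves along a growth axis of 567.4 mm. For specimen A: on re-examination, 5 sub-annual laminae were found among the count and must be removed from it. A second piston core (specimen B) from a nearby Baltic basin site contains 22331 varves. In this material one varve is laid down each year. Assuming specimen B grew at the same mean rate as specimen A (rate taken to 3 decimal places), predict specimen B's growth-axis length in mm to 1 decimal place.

Specimen A: after corrections the count is 15999 − 5 = 15994 varves.
A: 567.4 mm over 15994 years gives 567.4 / 15994 ≈ 0.035 mm/year.
For B, 0.035 mm/year × 22331 years = 781.6 mm.

781.6 mm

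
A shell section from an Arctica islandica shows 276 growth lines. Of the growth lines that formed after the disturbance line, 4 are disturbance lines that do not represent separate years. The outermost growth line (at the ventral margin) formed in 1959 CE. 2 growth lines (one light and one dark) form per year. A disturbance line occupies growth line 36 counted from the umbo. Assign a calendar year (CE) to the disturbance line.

1841 CE

The disturbance line sits at growth line 36 from the umbo, so 276 − 36 = 240 growth lines formed after it.
240 − 4 false = 236 true growth lines after the disturbance line.
Dividing by 2 growth lines per year: 236 / 2 = 118 years.
1959 − 118 = 1841 CE.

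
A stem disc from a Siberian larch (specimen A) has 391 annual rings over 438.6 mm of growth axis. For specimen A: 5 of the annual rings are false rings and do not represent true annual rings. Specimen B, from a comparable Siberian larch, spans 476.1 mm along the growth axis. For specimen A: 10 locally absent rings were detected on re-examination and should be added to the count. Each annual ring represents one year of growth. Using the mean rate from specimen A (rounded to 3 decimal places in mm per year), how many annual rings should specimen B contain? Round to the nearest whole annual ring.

Specimen A: after corrections the count is 391 − 5 + 10 = 396 annual rings.
A: 438.6 mm over 396 years gives 438.6 / 396 ≈ 1.108 mm per year.
B spans 476.1 / 1.108 = 429.69 years ≈ 430 annual rings.

430 annual rings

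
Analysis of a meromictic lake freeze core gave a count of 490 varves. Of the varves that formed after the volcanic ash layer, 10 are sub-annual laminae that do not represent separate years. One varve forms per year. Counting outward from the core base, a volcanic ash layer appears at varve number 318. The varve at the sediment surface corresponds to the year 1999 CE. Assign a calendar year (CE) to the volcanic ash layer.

1837 CE

490 − 318 = 172 varves lie beyond the volcanic ash layer toward the sediment surface.
172 − 10 false = 162 true varves after the volcanic ash layer.
The varve at the sediment surface is 1999 CE, so the volcanic ash layer dates to 1999 − 162 = 1837 CE.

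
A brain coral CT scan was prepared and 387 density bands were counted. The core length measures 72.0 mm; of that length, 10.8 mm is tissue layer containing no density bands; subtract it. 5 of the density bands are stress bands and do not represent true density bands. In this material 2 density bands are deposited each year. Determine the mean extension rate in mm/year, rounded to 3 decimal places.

After corrections the count is 387 − 5 = 382 density bands.
With 2 density bands per year, 382 / 2 = 191 years.
Removing the 10.8 mm offcut leaves 72.0 − 10.8 = 61.2 mm.
61.2 mm over 191 years gives 61.2 / 191 ≈ 0.320 mm/year.

0.320 mm/year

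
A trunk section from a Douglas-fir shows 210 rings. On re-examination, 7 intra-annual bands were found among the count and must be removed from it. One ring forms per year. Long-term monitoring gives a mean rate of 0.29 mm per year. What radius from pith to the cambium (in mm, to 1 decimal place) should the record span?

58.9 mm

After corrections the count is 210 − 7 = 203 rings.
Predicted length = 0.29 mm/year × 203 years = 58.9 mm.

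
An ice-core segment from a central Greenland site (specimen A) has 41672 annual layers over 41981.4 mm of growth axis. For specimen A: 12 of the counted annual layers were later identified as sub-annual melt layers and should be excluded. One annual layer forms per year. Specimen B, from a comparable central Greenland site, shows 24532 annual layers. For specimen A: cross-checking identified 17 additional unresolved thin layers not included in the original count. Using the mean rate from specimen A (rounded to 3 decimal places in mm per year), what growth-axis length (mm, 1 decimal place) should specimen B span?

Specimen A: correcting the raw count gives 41672 − 12 + 17 = 41677 true annual layers.
A: 41981.4 mm over 41677 years gives 41981.4 / 41677 ≈ 1.007 mm/year.
Length of B = 1.007 × 24532 = 24703.7 mm.

24703.7 mm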